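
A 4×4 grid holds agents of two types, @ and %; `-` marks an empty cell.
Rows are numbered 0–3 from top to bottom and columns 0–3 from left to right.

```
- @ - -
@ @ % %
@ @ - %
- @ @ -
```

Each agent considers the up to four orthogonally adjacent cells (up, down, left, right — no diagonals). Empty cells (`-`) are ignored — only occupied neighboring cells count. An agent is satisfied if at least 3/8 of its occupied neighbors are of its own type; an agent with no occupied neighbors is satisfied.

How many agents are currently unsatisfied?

0

(0,1)@ 1/1 ok
(1,0)@ 2/2 ok
(1,1)@ 3/4 ok
(1,2)% 1/2 ok
(1,3)% 2/2 ok
(2,0)@ 2/2 ok
(2,1)@ 3/3 ok
(2,3)% 1/1 ok
(3,1)@ 2/2 ok
(3,2)@ 1/1 ok
Every one meets the threshold.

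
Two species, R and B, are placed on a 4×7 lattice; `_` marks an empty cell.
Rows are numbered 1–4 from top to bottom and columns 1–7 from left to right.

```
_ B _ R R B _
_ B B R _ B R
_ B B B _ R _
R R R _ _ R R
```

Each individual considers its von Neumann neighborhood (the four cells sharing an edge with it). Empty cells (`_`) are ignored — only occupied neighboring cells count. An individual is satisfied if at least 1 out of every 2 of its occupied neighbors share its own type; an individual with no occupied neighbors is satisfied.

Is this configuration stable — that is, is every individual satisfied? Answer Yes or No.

No

Row 1: (1,2)B 1/1 satisfied · (1,4)R 2/2 satisfied · (1,5)R 1/2 satisfied · (1,6)B 1/2 satisfied
Row 2: (2,2)B 3/3 satisfied · (2,3)B 2/3 satisfied · (2,4)R 1/3 not · (2,6)B 1/3 not · (2,7)R 0/1 not
Row 3: (3,2)B 2/3 satisfied · (3,3)B 3/4 satisfied · (3,4)B 1/2 satisfied · (3,6)R 1/2 satisfied
Row 4: (4,1)R 1/1 satisfied · (4,2)R 2/3 satisfied · (4,3)R 1/2 satisfied · (4,6)R 2/2 satisfied · (4,7)R 1/1 satisfied
For instance (2,4) has only 1/3 same-type neighbors, below 1/2.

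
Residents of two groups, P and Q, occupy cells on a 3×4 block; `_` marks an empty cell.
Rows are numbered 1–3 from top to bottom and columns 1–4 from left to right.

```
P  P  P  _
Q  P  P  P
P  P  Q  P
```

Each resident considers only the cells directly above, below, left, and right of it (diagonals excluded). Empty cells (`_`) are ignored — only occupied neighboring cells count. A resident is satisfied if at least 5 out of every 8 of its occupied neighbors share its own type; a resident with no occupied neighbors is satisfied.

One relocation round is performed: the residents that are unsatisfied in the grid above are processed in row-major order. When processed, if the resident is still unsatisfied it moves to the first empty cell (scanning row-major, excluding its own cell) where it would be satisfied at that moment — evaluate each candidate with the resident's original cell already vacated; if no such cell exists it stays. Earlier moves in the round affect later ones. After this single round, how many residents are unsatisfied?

Initially unsatisfied (in order): (1,1), (2,1), (3,1), (3,3), (3,4).
  (1,1) → (1,4).
  (2,1): no empty cell satisfies it; stays.
  (3,1): no empty cell satisfies it; stays.
  (3,3): no empty cell satisfies it; stays.
  (3,4): no empty cell satisfies it; stays.
Resulting grid:
_ P P P
Q P P P
P P Q P
Unsatisfied now: (2,1), (3,1), (3,3), (3,4).

4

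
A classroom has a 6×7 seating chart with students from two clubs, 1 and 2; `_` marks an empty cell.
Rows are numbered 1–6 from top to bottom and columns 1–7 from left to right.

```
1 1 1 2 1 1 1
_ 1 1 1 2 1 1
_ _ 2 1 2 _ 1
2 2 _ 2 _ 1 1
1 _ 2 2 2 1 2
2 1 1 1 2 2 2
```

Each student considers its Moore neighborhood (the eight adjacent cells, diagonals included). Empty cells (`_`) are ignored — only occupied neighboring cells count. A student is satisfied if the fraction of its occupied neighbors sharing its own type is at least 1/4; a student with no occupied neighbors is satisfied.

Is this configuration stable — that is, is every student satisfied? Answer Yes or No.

No

(1,1)1 2/2 ok
(1,2)1 4/4 ok
(1,3)1 4/5 ok
(1,4)2 1/5 unhappy
(1,5)1 3/5 ok
(1,6)1 4/5 ok
(1,7)1 3/3 ok
(2,2)1 4/5 ok
(2,3)1 5/7 ok
(2,4)1 4/8 ok
(2,5)2 2/7 ok
(2,6)1 5/7 ok
(2,7)1 4/4 ok
(3,3)2 2/6 ok
(3,4)1 2/6 ok
(3,5)2 2/6 ok
(3,7)1 4/4 ok
(4,1)2 1/2 ok
(4,2)2 3/4 ok
(4,4)2 5/6 ok
(4,6)1 3/6 ok
(4,7)1 3/4 ok
(5,1)1 1/4 ok
(5,3)2 3/6 ok
(5,4)2 4/6 ok
(5,5)2 4/7 ok
(5,6)1 2/7 ok
(5,7)2 2/5 ok
(6,1)2 0/2 unhappy
(6,2)1 2/4 ok
(6,3)1 2/4 ok
(6,4)1 1/5 unhappy
(6,5)2 3/5 ok
(6,6)2 4/5 ok
(6,7)2 2/3 ok
For instance (1,4) has only 1/5 same-type neighbors, below 1/4.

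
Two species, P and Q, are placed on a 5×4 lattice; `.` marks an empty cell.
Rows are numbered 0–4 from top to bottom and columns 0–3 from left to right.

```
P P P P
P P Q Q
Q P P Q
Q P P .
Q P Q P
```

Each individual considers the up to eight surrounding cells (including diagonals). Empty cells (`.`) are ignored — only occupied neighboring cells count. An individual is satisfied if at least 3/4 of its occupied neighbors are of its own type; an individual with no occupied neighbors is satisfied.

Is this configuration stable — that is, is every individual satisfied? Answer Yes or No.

Row 0: (0,0)P 3/3 ok · (0,1)P 4/5 ok · (0,2)P 3/5 unhappy · (0,3)P 1/3 unhappy
Row 1: (1,0)P 4/5 ok · (1,1)P 6/8 ok · (1,2)Q 2/8 unhappy · (1,3)Q 2/5 unhappy
Row 2: (2,0)Q 1/5 unhappy · (2,1)P 5/8 unhappy · (2,2)P 4/7 unhappy · (2,3)Q 2/4 unhappy
Row 3: (3,0)Q 2/5 unhappy · (3,1)P 4/8 unhappy · (3,2)P 5/7 unhappy
Row 4: (4,0)Q 1/3 unhappy · (4,1)P 2/5 unhappy · (4,2)Q 0/4 unhappy · (4,3)P 1/2 unhappy
For instance (0,2) has only 3/5 same-type neighbors, below 3/4.

No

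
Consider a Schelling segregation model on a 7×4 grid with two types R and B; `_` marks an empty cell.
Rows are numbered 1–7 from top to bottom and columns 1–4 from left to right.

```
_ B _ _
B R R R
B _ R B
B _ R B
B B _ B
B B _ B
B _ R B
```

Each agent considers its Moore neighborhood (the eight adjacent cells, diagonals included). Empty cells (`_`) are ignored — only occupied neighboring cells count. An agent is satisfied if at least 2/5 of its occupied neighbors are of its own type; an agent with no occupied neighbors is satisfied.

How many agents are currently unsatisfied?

4

(1,2)B 1/3 not
(2,1)B 2/3 satisfied
(2,2)R 2/5 satisfied
(2,3)R 3/5 satisfied
(2,4)R 2/3 satisfied
(3,1)B 2/3 satisfied
(3,3)R 4/6 satisfied
(3,4)B 1/5 not
(4,1)B 3/3 satisfied
(4,3)R 1/5 not
(4,4)B 2/4 satisfied
(5,1)B 4/4 satisfied
(5,2)B 4/5 satisfied
(5,4)B 2/3 satisfied
(6,1)B 4/4 satisfied
(6,2)B 4/5 satisfied
(6,4)B 2/3 satisfied
(7,1)B 2/2 satisfied
(7,3)R 0/3 not
(7,4)B 1/2 satisfied
Unsatisfied: (1,2), (3,4), (4,3), (7,3) — 4 in total.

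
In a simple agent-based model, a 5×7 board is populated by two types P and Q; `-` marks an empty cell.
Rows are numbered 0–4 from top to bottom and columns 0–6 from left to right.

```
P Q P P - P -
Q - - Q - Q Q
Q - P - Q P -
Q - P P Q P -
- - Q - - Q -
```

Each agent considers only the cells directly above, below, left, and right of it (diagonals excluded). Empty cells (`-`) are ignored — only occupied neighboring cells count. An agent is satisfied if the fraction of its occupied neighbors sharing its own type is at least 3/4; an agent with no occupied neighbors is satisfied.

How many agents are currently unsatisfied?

16

Row 0: (0,0)P 0/2 not · (0,1)Q 0/2 not · (0,2)P 1/2 not · (0,3)P 1/2 not · (0,5)P 0/1 not
Row 1: (1,0)Q 1/2 not · (1,3)Q 0/1 not · (1,5)Q 1/3 not · (1,6)Q 1/1 satisfied
Row 2: (2,0)Q 2/2 satisfied · (2,2)P 1/1 satisfied · (2,4)Q 1/2 not · (2,5)P 1/3 not
Row 3: (3,0)Q 1/1 satisfied · (3,2)P 2/3 not · (3,3)P 1/2 not · (3,4)Q 1/3 not · (3,5)P 1/3 not
Row 4: (4,2)Q 0/1 not · (4,5)Q 0/1 not
Unsatisfied: (0,0), (0,1), (0,2), (0,3), (0,5), (1,0), (1,3), (1,5), (2,4), (2,5), (3,2), (3,3), (3,4), (3,5), (4,2), (4,5) — 16 in total.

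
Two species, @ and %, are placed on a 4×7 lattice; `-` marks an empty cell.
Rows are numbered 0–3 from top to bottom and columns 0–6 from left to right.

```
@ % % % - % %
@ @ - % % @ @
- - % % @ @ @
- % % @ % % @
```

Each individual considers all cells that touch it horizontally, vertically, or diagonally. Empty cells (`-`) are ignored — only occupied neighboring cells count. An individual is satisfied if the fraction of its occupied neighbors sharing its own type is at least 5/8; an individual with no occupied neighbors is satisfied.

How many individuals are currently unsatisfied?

11

(0,0)@ 2/3 ✓
(0,1)% 1/4 ✗
(0,2)% 3/4 ✓
(0,3)% 3/3 ✓
(0,5)% 2/4 ✗
(0,6)% 1/3 ✗
(1,0)@ 2/3 ✓
(1,1)@ 2/5 ✗
(1,3)% 5/6 ✓
(1,4)% 4/7 ✗
(1,5)@ 4/7 ✗
(1,6)@ 3/5 ✗
(2,2)% 4/6 ✓
(2,3)% 5/7 ✓
(2,4)@ 3/8 ✗
(2,5)@ 5/8 ✓
(2,6)@ 4/5 ✓
(3,1)% 2/2 ✓
(3,2)% 3/4 ✓
(3,3)@ 1/5 ✗
(3,4)% 2/5 ✗
(3,5)% 1/5 ✗
(3,6)@ 2/3 ✓
Unsatisfied: (0,1), (0,5), (0,6), (1,1), (1,4), (1,5), (1,6), (2,4), (3,3), (3,4), (3,5) — 11 in total.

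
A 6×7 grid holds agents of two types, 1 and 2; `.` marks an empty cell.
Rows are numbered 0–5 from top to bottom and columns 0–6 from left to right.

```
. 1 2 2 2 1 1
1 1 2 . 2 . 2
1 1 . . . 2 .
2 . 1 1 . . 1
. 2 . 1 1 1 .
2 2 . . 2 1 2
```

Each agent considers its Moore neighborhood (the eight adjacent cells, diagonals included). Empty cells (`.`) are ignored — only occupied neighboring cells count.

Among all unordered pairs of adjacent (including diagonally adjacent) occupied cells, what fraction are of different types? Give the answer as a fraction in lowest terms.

19/50

Scan each occupied cell's neighbors to the right and below (and the two forward diagonals) so each pair is counted once.
From row 0: 7 unlike of 16 pairs (running 7/16).
From row 1: 2 unlike of 9 pairs (running 9/25).
From row 2: 3 unlike of 5 pairs (running 12/30).
From row 3: 1 unlike of 7 pairs (running 13/37).
From row 4: 4 unlike of 10 pairs (running 17/47).
From row 5: 2 unlike of 3 pairs (running 19/50).
Total adjacent occupied pairs: 50; unlike-type pairs: 19.
19/50 is already in lowest terms.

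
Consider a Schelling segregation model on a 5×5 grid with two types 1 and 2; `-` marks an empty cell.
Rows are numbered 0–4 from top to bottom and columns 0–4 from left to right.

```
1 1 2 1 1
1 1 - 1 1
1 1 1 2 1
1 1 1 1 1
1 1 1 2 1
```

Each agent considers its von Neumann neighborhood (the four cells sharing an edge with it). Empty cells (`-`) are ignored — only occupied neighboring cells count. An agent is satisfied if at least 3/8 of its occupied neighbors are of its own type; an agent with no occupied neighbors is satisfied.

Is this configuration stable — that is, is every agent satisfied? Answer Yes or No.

(0,0)1 2/2 ok
(0,1)1 2/3 ok
(0,2)2 0/2 unhappy
(0,3)1 2/3 ok
(0,4)1 2/2 ok
(1,0)1 3/3 ok
(1,1)1 3/3 ok
(1,3)1 2/3 ok
(1,4)1 3/3 ok
(2,0)1 3/3 ok
(2,1)1 4/4 ok
(2,2)1 2/3 ok
(2,3)2 0/4 unhappy
(2,4)1 2/3 ok
(3,0)1 3/3 ok
(3,1)1 4/4 ok
(3,2)1 4/4 ok
(3,3)1 2/4 ok
(3,4)1 3/3 ok
(4,0)1 2/2 ok
(4,1)1 3/3 ok
(4,2)1 2/3 ok
(4,3)2 0/3 unhappy
(4,4)1 1/2 ok
For instance (0,2) has only 0/2 same-type neighbors, below 3/8.

No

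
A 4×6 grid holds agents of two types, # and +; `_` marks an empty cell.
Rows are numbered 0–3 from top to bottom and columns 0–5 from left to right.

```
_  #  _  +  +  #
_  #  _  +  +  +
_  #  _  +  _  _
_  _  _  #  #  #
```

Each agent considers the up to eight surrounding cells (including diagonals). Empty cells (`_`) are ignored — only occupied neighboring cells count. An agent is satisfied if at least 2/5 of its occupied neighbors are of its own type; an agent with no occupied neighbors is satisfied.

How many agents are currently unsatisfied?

Row 0: (0,1)# 1/1 satisfied · (0,3)+ 3/3 satisfied · (0,4)+ 4/5 satisfied · (0,5)# 0/3 not
Row 1: (1,1)# 2/2 satisfied · (1,3)+ 4/4 satisfied · (1,4)+ 5/6 satisfied · (1,5)+ 2/3 satisfied
Row 2: (2,1)# 1/1 satisfied · (2,3)+ 2/4 satisfied
Row 3: (3,3)# 1/2 satisfied · (3,4)# 2/3 satisfied · (3,5)# 1/1 satisfied
Unsatisfied: (0,5) — 1 in total.

1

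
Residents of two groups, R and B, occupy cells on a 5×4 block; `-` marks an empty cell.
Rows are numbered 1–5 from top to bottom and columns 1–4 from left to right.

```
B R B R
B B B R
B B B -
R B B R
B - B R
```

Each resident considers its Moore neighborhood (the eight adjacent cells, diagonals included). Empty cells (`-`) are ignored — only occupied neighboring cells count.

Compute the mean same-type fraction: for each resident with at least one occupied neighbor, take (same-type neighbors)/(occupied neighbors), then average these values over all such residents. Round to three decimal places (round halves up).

0.522

(1,1)B 2/3
(1,2)R 0/5
(1,3)B 2/5
(1,4)R 1/3
(2,1)B 4/5
(2,2)B 7/8
(2,3)B 4/7
(2,4)R 1/4
(3,1)B 4/5
(3,2)B 7/8
(3,3)B 5/7
(4,1)R 0/4
(4,2)B 6/7
(4,3)B 4/6
(4,4)R 1/4
(5,1)B 1/2
(5,3)B 2/4
(5,4)R 1/3
Sum over 18 residents: 2/3 + 0/5 + 2/5 + 1/3 + 4/5 + 7/8 + 4/7 + 1/4 + 4/5 + 7/8 + 5/7 + 0/4 + 6/7 + 4/6 + 1/4 + 1/2 + 2/4 + 1/3 = 263/28; mean = 263/28 ÷ 18 = 263/504 = 0.521825… → 0.522.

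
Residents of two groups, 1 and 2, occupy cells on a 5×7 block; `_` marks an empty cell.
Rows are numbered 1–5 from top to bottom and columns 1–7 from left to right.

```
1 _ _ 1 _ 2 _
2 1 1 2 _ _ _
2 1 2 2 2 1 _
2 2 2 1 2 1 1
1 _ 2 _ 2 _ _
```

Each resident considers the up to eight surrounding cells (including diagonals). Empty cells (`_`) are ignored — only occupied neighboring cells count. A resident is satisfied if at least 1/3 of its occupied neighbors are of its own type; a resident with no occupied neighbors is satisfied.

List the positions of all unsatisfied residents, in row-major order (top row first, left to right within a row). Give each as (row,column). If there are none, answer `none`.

(2,1), (3,2), (4,4), (5,1)

Row 1: (1,1)1 1/2 ok · (1,4)1 1/2 ok · (1,6)2 0/0 ok
Row 2: (2,1)2 1/4 unhappy · (2,2)1 3/6 ok · (2,3)1 3/6 ok · (2,4)2 3/5 ok
Row 3: (3,1)2 3/5 ok · (3,2)1 2/8 unhappy · (3,3)2 4/8 ok · (3,4)2 5/7 ok · (3,5)2 3/6 ok · (3,6)1 2/4 ok
Row 4: (4,1)2 2/4 ok · (4,2)2 5/7 ok · (4,3)2 4/6 ok · (4,4)1 0/7 unhappy · (4,5)2 3/6 ok · (4,6)1 2/5 ok · (4,7)1 2/2 ok
Row 5: (5,1)1 0/2 unhappy · (5,3)2 2/3 ok · (5,5)2 1/3 ok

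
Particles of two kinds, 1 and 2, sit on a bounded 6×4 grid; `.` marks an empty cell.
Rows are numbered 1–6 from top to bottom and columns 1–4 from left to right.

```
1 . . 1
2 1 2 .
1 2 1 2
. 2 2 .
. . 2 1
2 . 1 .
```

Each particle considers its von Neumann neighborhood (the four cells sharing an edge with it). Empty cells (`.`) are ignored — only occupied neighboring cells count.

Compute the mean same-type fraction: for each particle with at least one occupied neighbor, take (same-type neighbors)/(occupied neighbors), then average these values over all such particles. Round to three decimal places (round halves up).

Row 1: (1,1)1 0/1 · (1,4)1 — no occupied neighbors
Row 2: (2,1)2 0/3 · (2,2)1 0/3 · (2,3)2 0/2
Row 3: (3,1)1 0/2 · (3,2)2 1/4 · (3,3)1 0/4 · (3,4)2 0/1
Row 4: (4,2)2 2/2 · (4,3)2 2/3
Row 5: (5,3)2 1/3 · (5,4)1 0/1
Row 6: (6,1)2 — no occupied neighbors · (6,3)1 0/1
Sum over 13 particles: 0/1 + 0/3 + 0/3 + 0/2 + 0/2 + 1/4 + 0/4 + 0/1 + 2/2 + 2/3 + 1/3 + 0/1 + 0/1 = 9/4; mean = 9/4 ÷ 13 = 9/52 = 0.173076… → 0.173.

0.173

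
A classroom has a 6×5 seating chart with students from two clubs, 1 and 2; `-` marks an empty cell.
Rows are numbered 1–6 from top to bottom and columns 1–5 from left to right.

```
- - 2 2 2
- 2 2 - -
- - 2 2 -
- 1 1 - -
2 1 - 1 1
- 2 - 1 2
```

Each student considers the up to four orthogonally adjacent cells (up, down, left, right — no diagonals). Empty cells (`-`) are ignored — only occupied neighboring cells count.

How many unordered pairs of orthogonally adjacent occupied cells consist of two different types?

5

Scan each occupied cell's neighbors to the right and below so each pair is counted once.
From row 1: 0 unlike of 3 pairs (running 0/3).
From row 2: 0 unlike of 2 pairs (running 0/5).
From row 3: 1 unlike of 2 pairs (running 1/7).
From row 4: 0 unlike of 2 pairs (running 1/9).
From row 5: 3 unlike of 5 pairs (running 4/14).
From row 6: 1 unlike of 1 pairs (running 5/15).
Total adjacent occupied pairs: 15; unlike-type pairs: 5.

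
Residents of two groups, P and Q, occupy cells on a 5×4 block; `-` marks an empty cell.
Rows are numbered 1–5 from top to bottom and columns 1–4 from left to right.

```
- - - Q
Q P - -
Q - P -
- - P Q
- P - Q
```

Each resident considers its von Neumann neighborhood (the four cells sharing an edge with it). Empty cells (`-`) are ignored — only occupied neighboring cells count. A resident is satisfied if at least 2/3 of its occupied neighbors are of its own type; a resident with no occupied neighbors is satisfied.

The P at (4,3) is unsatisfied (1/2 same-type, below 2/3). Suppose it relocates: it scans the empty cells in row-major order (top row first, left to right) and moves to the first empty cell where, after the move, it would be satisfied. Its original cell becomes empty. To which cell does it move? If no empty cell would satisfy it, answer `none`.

(1,2)

Vacating (4,3). Empty cells in order:
  (1,1): 0/1 same-type → still unsatisfied.
  (1,2): 1/1 same-type → satisfied — stop here.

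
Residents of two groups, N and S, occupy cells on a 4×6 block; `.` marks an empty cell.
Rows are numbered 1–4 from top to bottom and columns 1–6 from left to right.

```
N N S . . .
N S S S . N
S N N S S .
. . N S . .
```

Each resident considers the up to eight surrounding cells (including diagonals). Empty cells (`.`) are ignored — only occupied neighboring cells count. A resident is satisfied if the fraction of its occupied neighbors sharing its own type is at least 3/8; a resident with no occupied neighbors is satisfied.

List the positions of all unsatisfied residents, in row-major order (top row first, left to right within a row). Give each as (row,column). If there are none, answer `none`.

(2,6), (3,1), (3,3)

Row 1: (1,1)N 2/3 satisfied · (1,2)N 2/5 satisfied · (1,3)S 3/4 satisfied
Row 2: (2,1)N 3/5 satisfied · (2,2)S 3/8 satisfied · (2,3)S 4/7 satisfied · (2,4)S 4/5 satisfied · (2,6)N 0/1 not
Row 3: (3,1)S 1/3 not · (3,2)N 3/6 satisfied · (3,3)N 2/7 not · (3,4)S 4/6 satisfied · (3,5)S 3/4 satisfied
Row 4: (4,3)N 2/4 satisfied · (4,4)S 2/4 satisfied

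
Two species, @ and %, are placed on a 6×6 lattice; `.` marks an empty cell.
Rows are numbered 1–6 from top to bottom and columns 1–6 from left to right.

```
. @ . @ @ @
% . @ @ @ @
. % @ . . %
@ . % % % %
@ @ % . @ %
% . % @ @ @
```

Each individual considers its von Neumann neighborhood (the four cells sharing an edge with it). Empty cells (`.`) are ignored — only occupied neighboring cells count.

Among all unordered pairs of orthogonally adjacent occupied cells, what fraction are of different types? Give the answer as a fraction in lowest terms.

Scan each occupied cell's neighbors to the right and below so each pair is counted once.
Row 1: @(1,4)–@(1,5)= @(1,4)–@(2,4)= @(1,5)–@(1,6)= @(1,5)–@(2,5)= @(1,6)–@(2,6)=  → 0/5 unlike.
Row 2: @(2,3)–@(2,4)= @(2,3)–@(3,3)= @(2,4)–@(2,5)= @(2,5)–@(2,6)= @(2,6)–%(3,6)≠  → 1/5 unlike.
Row 3: %(3,2)–@(3,3)≠ @(3,3)–%(4,3)≠ %(3,6)–%(4,6)=  → 2/3 unlike.
Row 4: @(4,1)–@(5,1)= %(4,3)–%(4,4)= %(4,3)–%(5,3)= %(4,4)–%(4,5)= %(4,5)–%(4,6)= %(4,5)–@(5,5)≠ %(4,6)–%(5,6)=  → 1/7 unlike.
Row 5: @(5,1)–@(5,2)= @(5,1)–%(6,1)≠ @(5,2)–%(5,3)≠ %(5,3)–%(6,3)= @(5,5)–%(5,6)≠ @(5,5)–@(6,5)= %(5,6)–@(6,6)≠  → 4/7 unlike.
Row 6: %(6,3)–@(6,4)≠ @(6,4)–@(6,5)= @(6,5)–@(6,6)=  → 1/3 unlike.
Total adjacent occupied pairs: 30; unlike-type pairs: 9.
9/30 reduces to 3/10.

3/10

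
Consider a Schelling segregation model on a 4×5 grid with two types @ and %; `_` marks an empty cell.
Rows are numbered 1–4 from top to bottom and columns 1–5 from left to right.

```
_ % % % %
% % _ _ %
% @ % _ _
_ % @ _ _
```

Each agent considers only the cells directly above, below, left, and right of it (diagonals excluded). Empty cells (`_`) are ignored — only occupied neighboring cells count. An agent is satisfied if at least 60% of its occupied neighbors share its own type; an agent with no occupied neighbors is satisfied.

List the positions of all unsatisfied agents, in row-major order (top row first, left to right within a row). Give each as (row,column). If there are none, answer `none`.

(3,1), (3,2), (3,3), (4,2), (4,3)

(1,2)% 2/2 ok
(1,3)% 2/2 ok
(1,4)% 2/2 ok
(1,5)% 2/2 ok
(2,1)% 2/2 ok
(2,2)% 2/3 ok
(2,5)% 1/1 ok
(3,1)% 1/2 unhappy
(3,2)@ 0/4 unhappy
(3,3)% 0/2 unhappy
(4,2)% 0/2 unhappy
(4,3)@ 0/2 unhappy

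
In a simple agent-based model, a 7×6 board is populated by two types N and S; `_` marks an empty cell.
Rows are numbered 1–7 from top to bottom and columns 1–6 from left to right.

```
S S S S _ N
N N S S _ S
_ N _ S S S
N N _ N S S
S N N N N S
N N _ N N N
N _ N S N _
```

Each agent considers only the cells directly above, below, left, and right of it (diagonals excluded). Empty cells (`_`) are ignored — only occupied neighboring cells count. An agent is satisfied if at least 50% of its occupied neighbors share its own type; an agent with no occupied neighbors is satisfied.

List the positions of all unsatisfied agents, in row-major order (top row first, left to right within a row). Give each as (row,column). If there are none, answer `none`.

(1,1)S 1/2 satisfied
(1,2)S 2/3 satisfied
(1,3)S 3/3 satisfied
(1,4)S 2/2 satisfied
(1,6)N 0/1 not
(2,1)N 1/2 satisfied
(2,2)N 2/4 satisfied
(2,3)S 2/3 satisfied
(2,4)S 3/3 satisfied
(2,6)S 1/2 satisfied
(3,2)N 2/2 satisfied
(3,4)S 2/3 satisfied
(3,5)S 3/3 satisfied
(3,6)S 3/3 satisfied
(4,1)N 1/2 satisfied
(4,2)N 3/3 satisfied
(4,4)N 1/3 not
(4,5)S 2/4 satisfied
(4,6)S 3/3 satisfied
(5,1)S 0/3 not
(5,2)N 3/4 satisfied
(5,3)N 2/2 satisfied
(5,4)N 4/4 satisfied
(5,5)N 2/4 satisfied
(5,6)S 1/3 not
(6,1)N 2/3 satisfied
(6,2)N 2/2 satisfied
(6,4)N 2/3 satisfied
(6,5)N 4/4 satisfied
(6,6)N 1/2 satisfied
(7,1)N 1/1 satisfied
(7,3)N 0/1 not
(7,4)S 0/3 not
(7,5)N 1/2 satisfied

(1,6), (4,4), (5,1), (5,6), (7,3), (7,4)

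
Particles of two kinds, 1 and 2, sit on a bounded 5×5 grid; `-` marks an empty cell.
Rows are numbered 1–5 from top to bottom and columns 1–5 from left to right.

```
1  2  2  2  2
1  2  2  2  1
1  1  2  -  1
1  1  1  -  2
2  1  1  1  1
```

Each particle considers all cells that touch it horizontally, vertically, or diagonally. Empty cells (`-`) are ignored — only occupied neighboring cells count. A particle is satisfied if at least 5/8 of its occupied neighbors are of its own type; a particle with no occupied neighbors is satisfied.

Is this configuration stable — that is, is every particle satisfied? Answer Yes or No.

No

Row 1: (1,1)1 1/3 ✗ · (1,2)2 3/5 ✗ · (1,3)2 5/5 ✓ · (1,4)2 4/5 ✓ · (1,5)2 2/3 ✓
Row 2: (2,1)1 3/5 ✗ · (2,2)2 4/8 ✗ · (2,3)2 6/7 ✓ · (2,4)2 5/7 ✓ · (2,5)1 1/4 ✗
Row 3: (3,1)1 4/5 ✓ · (3,2)1 5/8 ✓ · (3,3)2 3/6 ✗ · (3,5)1 1/3 ✗
Row 4: (4,1)1 4/5 ✓ · (4,2)1 6/8 ✓ · (4,3)1 5/6 ✓ · (4,5)2 0/3 ✗
Row 5: (5,1)2 0/3 ✗ · (5,2)1 4/5 ✓ · (5,3)1 4/4 ✓ · (5,4)1 3/4 ✓ · (5,5)1 1/2 ✗
For instance (1,1) has only 1/3 same-type neighbors, below 5/8.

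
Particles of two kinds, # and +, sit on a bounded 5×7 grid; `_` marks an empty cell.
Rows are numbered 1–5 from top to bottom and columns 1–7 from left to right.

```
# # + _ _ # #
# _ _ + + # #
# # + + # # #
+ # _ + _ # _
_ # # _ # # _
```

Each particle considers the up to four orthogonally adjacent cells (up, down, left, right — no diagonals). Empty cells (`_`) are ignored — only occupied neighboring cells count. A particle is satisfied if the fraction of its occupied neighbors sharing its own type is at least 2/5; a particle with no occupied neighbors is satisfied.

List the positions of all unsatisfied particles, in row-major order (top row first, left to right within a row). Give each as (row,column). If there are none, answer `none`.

Row 1: (1,1)# 2/2 ok · (1,2)# 1/2 ok · (1,3)+ 0/1 unhappy · (1,6)# 2/2 ok · (1,7)# 2/2 ok
Row 2: (2,1)# 2/2 ok · (2,4)+ 2/2 ok · (2,5)+ 1/3 unhappy · (2,6)# 3/4 ok · (2,7)# 3/3 ok
Row 3: (3,1)# 2/3 ok · (3,2)# 2/3 ok · (3,3)+ 1/2 ok · (3,4)+ 3/4 ok · (3,5)# 1/3 unhappy · (3,6)# 4/4 ok · (3,7)# 2/2 ok
Row 4: (4,1)+ 0/2 unhappy · (4,2)# 2/3 ok · (4,4)+ 1/1 ok · (4,6)# 2/2 ok
Row 5: (5,2)# 2/2 ok · (5,3)# 1/1 ok · (5,5)# 1/1 ok · (5,6)# 2/2 ok

(1,3), (2,5), (3,5), (4,1)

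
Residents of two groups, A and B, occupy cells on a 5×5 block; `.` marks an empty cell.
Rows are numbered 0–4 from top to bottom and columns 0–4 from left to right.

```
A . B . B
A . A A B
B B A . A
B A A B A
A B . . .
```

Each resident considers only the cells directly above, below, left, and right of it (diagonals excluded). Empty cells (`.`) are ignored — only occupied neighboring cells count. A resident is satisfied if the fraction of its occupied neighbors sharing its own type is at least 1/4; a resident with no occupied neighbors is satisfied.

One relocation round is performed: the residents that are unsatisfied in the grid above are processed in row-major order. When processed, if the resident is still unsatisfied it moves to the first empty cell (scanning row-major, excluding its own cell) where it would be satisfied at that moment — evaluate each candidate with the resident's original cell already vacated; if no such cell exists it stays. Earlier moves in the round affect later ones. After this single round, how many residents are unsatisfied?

Initially unsatisfied (in order): (0,2), (3,3), (4,0), (4,1).
  (0,2) → (0,3).
  (3,3) → (0,2).
  (4,0) → (0,1).
  (4,1) → (1,1).
Resulting grid:
A A B B B
A B A A B
B B A . A
B A A . A
. . . . .
All satisfied now.

0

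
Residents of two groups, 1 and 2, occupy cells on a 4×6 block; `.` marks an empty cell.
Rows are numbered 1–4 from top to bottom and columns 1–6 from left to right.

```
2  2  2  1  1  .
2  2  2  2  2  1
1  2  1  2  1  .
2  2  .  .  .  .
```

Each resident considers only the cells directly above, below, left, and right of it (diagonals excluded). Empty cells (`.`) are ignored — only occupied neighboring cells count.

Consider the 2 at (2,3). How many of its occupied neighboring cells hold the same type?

Occupied neighbors of (2,3): (1,3)=2, (3,3)=1, (2,2)=2, (2,4)=2.
Same type (2): 3 of 4.

3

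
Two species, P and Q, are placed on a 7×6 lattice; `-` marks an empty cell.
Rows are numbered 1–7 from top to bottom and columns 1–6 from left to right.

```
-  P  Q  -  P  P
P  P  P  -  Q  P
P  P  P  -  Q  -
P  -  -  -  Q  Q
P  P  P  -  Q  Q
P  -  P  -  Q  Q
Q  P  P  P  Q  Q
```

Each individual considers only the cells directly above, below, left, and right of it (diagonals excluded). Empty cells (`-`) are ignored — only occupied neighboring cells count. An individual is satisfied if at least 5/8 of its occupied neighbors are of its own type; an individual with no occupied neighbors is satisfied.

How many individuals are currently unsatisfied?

9

(1,2)P 1/2 ✗
(1,3)Q 0/2 ✗
(1,5)P 1/2 ✗
(1,6)P 2/2 ✓
(2,1)P 2/2 ✓
(2,2)P 4/4 ✓
(2,3)P 2/3 ✓
(2,5)Q 1/3 ✗
(2,6)P 1/2 ✗
(3,1)P 3/3 ✓
(3,2)P 3/3 ✓
(3,3)P 2/2 ✓
(3,5)Q 2/2 ✓
(4,1)P 2/2 ✓
(4,5)Q 3/3 ✓
(4,6)Q 2/2 ✓
(5,1)P 3/3 ✓
(5,2)P 2/2 ✓
(5,3)P 2/2 ✓
(5,5)Q 3/3 ✓
(5,6)Q 3/3 ✓
(6,1)P 1/2 ✗
(6,3)P 2/2 ✓
(6,5)Q 3/3 ✓
(6,6)Q 3/3 ✓
(7,1)Q 0/2 ✗
(7,2)P 1/2 ✗
(7,3)P 3/3 ✓
(7,4)P 1/2 ✗
(7,5)Q 2/3 ✓
(7,6)Q 2/2 ✓
Unsatisfied: (1,2), (1,3), (1,5), (2,5), (2,6), (6,1), (7,1), (7,2), (7,4) — 9 in total.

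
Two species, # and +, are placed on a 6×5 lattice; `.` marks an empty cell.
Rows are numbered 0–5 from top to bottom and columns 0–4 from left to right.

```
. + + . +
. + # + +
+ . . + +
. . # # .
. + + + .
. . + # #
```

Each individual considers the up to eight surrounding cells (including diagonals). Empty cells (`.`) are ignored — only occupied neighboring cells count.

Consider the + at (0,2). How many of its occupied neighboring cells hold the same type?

3

Occupied neighbors of (0,2): (0,1)=+, (1,1)=+, (1,2)=#, (1,3)=+.
Same type (+): 3 of 4.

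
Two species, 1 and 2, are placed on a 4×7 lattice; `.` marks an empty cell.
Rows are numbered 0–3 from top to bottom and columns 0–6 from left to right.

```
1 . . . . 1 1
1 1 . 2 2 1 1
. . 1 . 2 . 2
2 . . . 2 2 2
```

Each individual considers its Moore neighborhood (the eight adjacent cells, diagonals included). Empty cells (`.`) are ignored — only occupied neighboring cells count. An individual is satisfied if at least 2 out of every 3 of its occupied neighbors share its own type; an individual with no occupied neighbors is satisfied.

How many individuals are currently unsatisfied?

(0,0)1 2/2 ✓
(0,5)1 3/4 ✓
(0,6)1 3/3 ✓
(1,0)1 2/2 ✓
(1,1)1 3/3 ✓
(1,3)2 2/3 ✓
(1,4)2 2/4 ✗
(1,5)1 3/6 ✗
(1,6)1 3/4 ✓
(2,2)1 1/2 ✗
(2,4)2 4/5 ✓
(2,6)2 2/4 ✗
(3,0)2 0/0 ✓
(3,4)2 2/2 ✓
(3,5)2 4/4 ✓
(3,6)2 2/2 ✓
Unsatisfied: (1,4), (1,5), (2,2), (2,6) — 4 in total.

4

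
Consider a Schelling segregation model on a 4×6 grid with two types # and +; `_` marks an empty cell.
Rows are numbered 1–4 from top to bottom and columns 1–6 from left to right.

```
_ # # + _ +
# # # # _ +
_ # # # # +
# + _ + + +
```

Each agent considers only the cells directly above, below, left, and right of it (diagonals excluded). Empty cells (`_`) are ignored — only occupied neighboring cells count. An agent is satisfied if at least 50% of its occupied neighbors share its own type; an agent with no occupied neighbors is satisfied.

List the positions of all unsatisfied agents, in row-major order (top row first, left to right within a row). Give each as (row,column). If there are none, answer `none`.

(1,4), (3,5), (4,1), (4,2)

(1,2)# 2/2 ✓
(1,3)# 2/3 ✓
(1,4)+ 0/2 ✗
(1,6)+ 1/1 ✓
(2,1)# 1/1 ✓
(2,2)# 4/4 ✓
(2,3)# 4/4 ✓
(2,4)# 2/3 ✓
(2,6)+ 2/2 ✓
(3,2)# 2/3 ✓
(3,3)# 3/3 ✓
(3,4)# 3/4 ✓
(3,5)# 1/3 ✗
(3,6)+ 2/3 ✓
(4,1)# 0/1 ✗
(4,2)+ 0/2 ✗
(4,4)+ 1/2 ✓
(4,5)+ 2/3 ✓
(4,6)+ 2/2 ✓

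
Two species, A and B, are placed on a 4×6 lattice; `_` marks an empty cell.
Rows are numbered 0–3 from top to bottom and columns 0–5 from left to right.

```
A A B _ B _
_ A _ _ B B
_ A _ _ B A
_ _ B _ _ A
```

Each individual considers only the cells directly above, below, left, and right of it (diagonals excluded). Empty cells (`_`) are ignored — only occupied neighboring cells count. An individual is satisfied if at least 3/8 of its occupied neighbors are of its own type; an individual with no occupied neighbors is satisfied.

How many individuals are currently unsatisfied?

2

(0,0)A 1/1 ✓
(0,1)A 2/3 ✓
(0,2)B 0/1 ✗
(0,4)B 1/1 ✓
(1,1)A 2/2 ✓
(1,4)B 3/3 ✓
(1,5)B 1/2 ✓
(2,1)A 1/1 ✓
(2,4)B 1/2 ✓
(2,5)A 1/3 ✗
(3,2)B 0/0 ✓
(3,5)A 1/1 ✓
Unsatisfied: (0,2), (2,5) — 2 in total.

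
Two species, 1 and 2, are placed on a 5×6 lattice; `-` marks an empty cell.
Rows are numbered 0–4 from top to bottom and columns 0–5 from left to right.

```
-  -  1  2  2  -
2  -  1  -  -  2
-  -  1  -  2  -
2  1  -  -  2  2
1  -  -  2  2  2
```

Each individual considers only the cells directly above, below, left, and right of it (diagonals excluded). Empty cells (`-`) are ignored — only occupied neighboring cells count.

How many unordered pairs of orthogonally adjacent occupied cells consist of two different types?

3

Scan each occupied cell's neighbors to the right and below so each pair is counted once.
From row 0: 1 unlike of 3 pairs (running 1/3).
From row 1: 0 unlike of 1 pairs (running 1/4).
From row 2: 0 unlike of 1 pairs (running 1/5).
From row 3: 2 unlike of 5 pairs (running 3/10).
From row 4: 0 unlike of 2 pairs (running 3/12).
Total adjacent occupied pairs: 12; unlike-type pairs: 3.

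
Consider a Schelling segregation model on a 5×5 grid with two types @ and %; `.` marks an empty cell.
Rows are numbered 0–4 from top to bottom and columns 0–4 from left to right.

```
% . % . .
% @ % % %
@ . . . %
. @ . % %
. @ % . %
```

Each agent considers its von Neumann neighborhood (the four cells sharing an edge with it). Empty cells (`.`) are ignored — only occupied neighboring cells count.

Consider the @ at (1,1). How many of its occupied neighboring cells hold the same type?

0

Occupied neighbors of (1,1): (1,0)=%, (1,2)=%.
Same type (@): 0 of 2.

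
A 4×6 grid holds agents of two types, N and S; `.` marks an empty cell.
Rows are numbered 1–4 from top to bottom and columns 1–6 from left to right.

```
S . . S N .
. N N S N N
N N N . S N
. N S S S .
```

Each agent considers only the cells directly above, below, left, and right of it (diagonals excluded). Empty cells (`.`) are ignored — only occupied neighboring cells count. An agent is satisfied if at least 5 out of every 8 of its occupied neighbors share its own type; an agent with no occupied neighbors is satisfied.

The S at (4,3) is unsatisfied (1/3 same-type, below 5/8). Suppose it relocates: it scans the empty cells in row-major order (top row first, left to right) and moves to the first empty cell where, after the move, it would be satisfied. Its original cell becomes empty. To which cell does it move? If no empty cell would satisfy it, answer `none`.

(3,4)

Vacating (4,3). Empty cells in order:
  (1,2): 1/2 same-type → still unsatisfied.
  (1,3): 1/2 same-type → still unsatisfied.
  (1,6): 0/2 same-type → still unsatisfied.
  (2,1): 1/3 same-type → still unsatisfied.
  (3,4): 3/4 same-type → satisfied — stop here.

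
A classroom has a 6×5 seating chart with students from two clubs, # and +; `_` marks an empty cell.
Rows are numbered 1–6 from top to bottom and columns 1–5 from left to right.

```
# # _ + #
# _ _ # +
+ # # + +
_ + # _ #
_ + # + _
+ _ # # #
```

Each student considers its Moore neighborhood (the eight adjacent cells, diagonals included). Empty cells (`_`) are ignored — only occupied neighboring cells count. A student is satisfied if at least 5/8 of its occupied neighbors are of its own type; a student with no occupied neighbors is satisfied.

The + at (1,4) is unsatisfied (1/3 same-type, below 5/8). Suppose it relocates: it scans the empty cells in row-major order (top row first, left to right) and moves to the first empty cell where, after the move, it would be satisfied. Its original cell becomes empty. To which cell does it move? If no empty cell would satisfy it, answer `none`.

Vacating (1,4). Empty cells in order:
  (1,3): 0/2 same-type → still unsatisfied.
  (2,2): 1/6 same-type → still unsatisfied.
  (2,3): 1/5 same-type → still unsatisfied.
  (4,1): 3/4 same-type → satisfied — stop here.

(4,1)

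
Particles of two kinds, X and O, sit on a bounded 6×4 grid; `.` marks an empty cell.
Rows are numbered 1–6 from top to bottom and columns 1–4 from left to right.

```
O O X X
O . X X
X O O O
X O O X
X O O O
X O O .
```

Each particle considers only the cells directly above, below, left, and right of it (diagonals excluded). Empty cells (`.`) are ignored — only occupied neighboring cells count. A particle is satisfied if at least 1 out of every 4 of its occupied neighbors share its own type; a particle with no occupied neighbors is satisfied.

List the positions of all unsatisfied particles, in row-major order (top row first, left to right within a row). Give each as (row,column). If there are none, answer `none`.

(1,1)O 2/2 ok
(1,2)O 1/2 ok
(1,3)X 2/3 ok
(1,4)X 2/2 ok
(2,1)O 1/2 ok
(2,3)X 2/3 ok
(2,4)X 2/3 ok
(3,1)X 1/3 ok
(3,2)O 2/3 ok
(3,3)O 3/4 ok
(3,4)O 1/3 ok
(4,1)X 2/3 ok
(4,2)O 3/4 ok
(4,3)O 3/4 ok
(4,4)X 0/3 unhappy
(5,1)X 2/3 ok
(5,2)O 3/4 ok
(5,3)O 4/4 ok
(5,4)O 1/2 ok
(6,1)X 1/2 ok
(6,2)O 2/3 ok
(6,3)O 2/2 ok

(4,4)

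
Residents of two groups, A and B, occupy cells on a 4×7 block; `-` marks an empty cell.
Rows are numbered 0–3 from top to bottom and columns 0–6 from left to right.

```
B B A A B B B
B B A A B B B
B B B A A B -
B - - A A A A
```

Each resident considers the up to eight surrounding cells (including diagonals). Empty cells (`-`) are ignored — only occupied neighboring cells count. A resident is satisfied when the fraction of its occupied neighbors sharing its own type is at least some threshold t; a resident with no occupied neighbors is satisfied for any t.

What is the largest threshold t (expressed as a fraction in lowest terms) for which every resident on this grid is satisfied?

1/3

Row 0: (0,0)B 3/3 · (0,1)B 3/5 · (0,2)A 3/5 · (0,3)A 3/5 · (0,4)B 3/5 · (0,5)B 5/5 · (0,6)B 3/3
Row 1: (1,0)B 5/5 · (1,1)B 6/8 · (1,2)A 4/8 · (1,3)A 5/8 · (1,4)B 4/8 · (1,5)B 6/7 · (1,6)B 4/4
Row 2: (2,0)B 4/4 · (2,1)B 5/6 · (2,2)B 2/6 · (2,3)A 5/7 · (2,4)A 5/8 · (2,5)B 3/7
Row 3: (3,0)B 2/2 · (3,3)A 3/4 · (3,4)A 4/5 · (3,5)A 3/4 · (3,6)A 1/2
The smallest same-type fraction is 2/6 at (2,2), which reduces to 1/3. Any threshold above that leaves this resident unsatisfied.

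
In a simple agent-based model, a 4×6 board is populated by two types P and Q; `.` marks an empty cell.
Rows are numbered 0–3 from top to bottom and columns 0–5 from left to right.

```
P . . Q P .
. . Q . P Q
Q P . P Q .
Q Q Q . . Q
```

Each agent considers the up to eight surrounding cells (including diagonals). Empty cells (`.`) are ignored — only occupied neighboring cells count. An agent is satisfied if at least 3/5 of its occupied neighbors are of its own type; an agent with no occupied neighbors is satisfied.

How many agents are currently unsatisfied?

(0,0)P 0/0 satisfied
(0,3)Q 1/3 not
(0,4)P 1/3 not
(1,2)Q 1/3 not
(1,4)P 2/5 not
(1,5)Q 1/3 not
(2,0)Q 2/3 satisfied
(2,1)P 0/5 not
(2,3)P 1/4 not
(2,4)Q 2/4 not
(3,0)Q 2/3 satisfied
(3,1)Q 3/4 satisfied
(3,2)Q 1/3 not
(3,5)Q 1/1 satisfied
Unsatisfied: (0,3), (0,4), (1,2), (1,4), (1,5), (2,1), (2,3), (2,4), (3,2) — 9 in total.

9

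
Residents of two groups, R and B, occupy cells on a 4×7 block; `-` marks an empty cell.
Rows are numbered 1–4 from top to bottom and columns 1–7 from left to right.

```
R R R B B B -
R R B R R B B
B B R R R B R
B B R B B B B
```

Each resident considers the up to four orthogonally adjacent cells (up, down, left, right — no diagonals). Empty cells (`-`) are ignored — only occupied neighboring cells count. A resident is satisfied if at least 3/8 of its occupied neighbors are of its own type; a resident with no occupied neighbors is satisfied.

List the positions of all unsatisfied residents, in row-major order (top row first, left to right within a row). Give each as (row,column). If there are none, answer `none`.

(1,1)R 2/2 ok
(1,2)R 3/3 ok
(1,3)R 1/3 unhappy
(1,4)B 1/3 unhappy
(1,5)B 2/3 ok
(1,6)B 2/2 ok
(2,1)R 2/3 ok
(2,2)R 2/4 ok
(2,3)B 0/4 unhappy
(2,4)R 2/4 ok
(2,5)R 2/4 ok
(2,6)B 3/4 ok
(2,7)B 1/2 ok
(3,1)B 2/3 ok
(3,2)B 2/4 ok
(3,3)R 2/4 ok
(3,4)R 3/4 ok
(3,5)R 2/4 ok
(3,6)B 2/4 ok
(3,7)R 0/3 unhappy
(4,1)B 2/2 ok
(4,2)B 2/3 ok
(4,3)R 1/3 unhappy
(4,4)B 1/3 unhappy
(4,5)B 2/3 ok
(4,6)B 3/3 ok
(4,7)B 1/2 ok

(1,3), (1,4), (2,3), (3,7), (4,3), (4,4)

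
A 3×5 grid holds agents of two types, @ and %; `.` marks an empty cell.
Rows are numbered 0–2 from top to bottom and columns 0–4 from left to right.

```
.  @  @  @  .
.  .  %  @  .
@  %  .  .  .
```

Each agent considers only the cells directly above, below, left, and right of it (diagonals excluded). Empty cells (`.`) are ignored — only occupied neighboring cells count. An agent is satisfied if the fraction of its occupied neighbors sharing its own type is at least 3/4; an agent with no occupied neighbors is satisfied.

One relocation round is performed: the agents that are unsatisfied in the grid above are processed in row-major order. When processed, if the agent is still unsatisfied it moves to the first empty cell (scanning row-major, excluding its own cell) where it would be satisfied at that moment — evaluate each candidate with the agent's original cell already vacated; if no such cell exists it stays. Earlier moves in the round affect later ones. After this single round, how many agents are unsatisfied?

Initially unsatisfied (in order): (0,2), (1,2), (1,3), (2,0), (2,1).
  (0,2) → (0,0).
  (1,2) → (2,2).
  (1,3): now satisfied by earlier moves; stays.
  (2,0) → (0,2).
  (2,1): now satisfied by earlier moves; stays.
Resulting grid:
@ @ @ @ .
. . . @ .
. % % . .
All satisfied now.

0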